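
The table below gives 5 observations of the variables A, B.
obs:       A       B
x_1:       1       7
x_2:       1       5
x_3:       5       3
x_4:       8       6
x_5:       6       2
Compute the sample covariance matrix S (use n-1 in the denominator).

Step 1 — column means:
  mean(A) = (1 + 1 + 5 + 8 + 6) / 5 = 21/5 = 4.2
  mean(B) = (7 + 5 + 3 + 6 + 2) / 5 = 23/5 = 4.6

Step 2 — sample covariance S[i,j] = (1/(n-1)) · Σ_k (x_{k,i} - mean_i) · (x_{k,j} - mean_j), with n-1 = 4.
  S[A,A] = ((-3.2)·(-3.2) + (-3.2)·(-3.2) + (0.8)·(0.8) + (3.8)·(3.8) + (1.8)·(1.8)) / 4 = 38.8/4 = 9.7
  S[A,B] = ((-3.2)·(2.4) + (-3.2)·(0.4) + (0.8)·(-1.6) + (3.8)·(1.4) + (1.8)·(-2.6)) / 4 = -9.6/4 = -2.4
  S[B,B] = ((2.4)·(2.4) + (0.4)·(0.4) + (-1.6)·(-1.6) + (1.4)·(1.4) + (-2.6)·(-2.6)) / 4 = 17.2/4 = 4.3

S is symmetric (S[j,i] = S[i,j]). Assembling:

S = [[9.7, -2.4],
 [-2.4, 4.3]]


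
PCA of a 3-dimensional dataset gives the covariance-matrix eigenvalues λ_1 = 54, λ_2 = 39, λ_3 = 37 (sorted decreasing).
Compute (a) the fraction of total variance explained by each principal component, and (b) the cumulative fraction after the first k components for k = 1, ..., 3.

Step 1 — total variance = trace(Sigma) = Σ λ_i = 54 + 39 + 37 = 130.

Step 2 — fraction explained by component i = λ_i / Σ λ:
  PC1: 54/130 = 0.4154
  PC2: 39/130 = 0.3
  PC3: 37/130 = 0.2846

Step 3 — cumulative fraction after k components = (λ_1 + ... + λ_k) / Σ λ:
  k = 1: 54/130 = 0.4154
  k = 2: (54 + 39)/130 = 93/130 = 0.7154
  k = 3: (54 + 39 + 37)/130 = 130/130 = 1

Summary (fraction, with percent):

explained: PC1 0.4154 (41.54%), PC2 0.3 (30%), PC3 0.2846 (28.46%);  cumulative: 0.4154, 0.7154, 1


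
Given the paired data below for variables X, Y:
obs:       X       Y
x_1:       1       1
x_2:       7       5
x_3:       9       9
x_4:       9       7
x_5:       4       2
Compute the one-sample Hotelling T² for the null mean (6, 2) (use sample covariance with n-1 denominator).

Step 1 — sample mean vector:
  mean(X) = (1 + 7 + 9 + 9 + 4) / 5 = 30/5 = 6
  mean(Y) = (1 + 5 + 9 + 7 + 2) / 5 = 24/5 = 4.8
  x̄ = (6, 4.8),  deviation x̄ - mu_0 = (6, 4.8) - (6, 2) = (0, 2.8).

Step 2 — sample covariance matrix, S[i,j] = (1/(n-1)) · Σ_k (x_{k,i} - mean_i) · (x_{k,j} - mean_j), divisor n-1 = 4:
  S[X,X] = ((-5)·(-5) + (1)·(1) + (3)·(3) + (3)·(3) + (-2)·(-2)) / 4 = 48/4 = 12
  S[X,Y] = ((-5)·(-3.8) + (1)·(0.2) + (3)·(4.2) + (3)·(2.2) + (-2)·(-2.8)) / 4 = 44/4 = 11
  S[Y,Y] = ((-3.8)·(-3.8) + (0.2)·(0.2) + (4.2)·(4.2) + (2.2)·(2.2) + (-2.8)·(-2.8)) / 4 = 44.8/4 = 11.2
  S = [[12, 11],
 [11, 11.2]].

Step 3 — invert S. det(S) = 12·11.2 - (11)² = 13.4.
  S^{-1} = (1/det) · [[d, -b], [-b, a]] = [[0.8358, -0.8209],
 [-0.8209, 0.8955]].

Step 4 — quadratic form (x̄ - mu_0)^T · S^{-1} · (x̄ - mu_0):
  S^{-1} · (x̄ - mu_0) = (-2.2985, 2.5075),
  (x̄ - mu_0)^T · [...] = (0)·(-2.2985) + (2.8)·(2.5075) = 7.0209.

Step 5 — scale by n: T² = 5 · 7.0209 = 35.1045.

T² ≈ 35.1045


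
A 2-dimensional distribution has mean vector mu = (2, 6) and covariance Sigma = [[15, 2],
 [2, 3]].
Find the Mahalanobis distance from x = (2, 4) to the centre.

Step 1 — centre the observation: (x - mu) = (0, -2).

Step 2 — invert Sigma. det(Sigma) = 15·3 - (2)² = 41.
  Sigma^{-1} = (1/det) · [[d, -b], [-b, a]] = [[0.0732, -0.0488],
 [-0.0488, 0.3659]].

Step 3 — form the quadratic (x - mu)^T · Sigma^{-1} · (x - mu):
  Sigma^{-1} · (x - mu) = (0.0976, -0.7317).
  (x - mu)^T · [Sigma^{-1} · (x - mu)] = (0)·(0.0976) + (-2)·(-0.7317) = 1.4634.

Step 4 — take square root: d = √(1.4634) ≈ 1.2097.

d(x, mu) = √(1.4634) ≈ 1.2097


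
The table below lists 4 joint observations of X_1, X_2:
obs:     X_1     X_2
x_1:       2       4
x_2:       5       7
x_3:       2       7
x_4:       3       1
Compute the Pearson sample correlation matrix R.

Step 1 — column means:
  mean(X_1) = (2 + 5 + 2 + 3) / 4 = 12/4 = 3
  mean(X_2) = (4 + 7 + 7 + 1) / 4 = 19/4 = 4.75

Step 2 — sample variances and covariances s[i,j] = (1/(n-1)) · Σ_k (x_{k,i} - mean_i) · (x_{k,j} - mean_j), with n-1 = 3:
  s[X_1,X_1] = ((-1)·(-1) + (2)·(2) + (-1)·(-1) + (0)·(0)) / 3 = 6/3 = 2
  s[X_1,X_2] = ((-1)·(-0.75) + (2)·(2.25) + (-1)·(2.25) + (0)·(-3.75)) / 3 = 3/3 = 1
  s[X_2,X_2] = ((-0.75)·(-0.75) + (2.25)·(2.25) + (2.25)·(2.25) + (-3.75)·(-3.75)) / 3 = 24.75/3 = 8.25
  Sample standard deviations s_i = √(s[i,i]):
  s(X_1) = √(2) = 1.4142
  s(X_2) = √(8.25) = 2.8723

Step 3 — r_{ij} = s_{ij} / (s_i · s_j):
  r[X_1,X_1] = 1 (diagonal).
  r[X_1,X_2] = 1 / (1.4142 · 2.8723) = 1 / 4.062 = 0.2462
  r[X_2,X_2] = 1 (diagonal).

R is symmetric with unit diagonal. Assembling:

R = [[1, 0.2462],
 [0.2462, 1]]


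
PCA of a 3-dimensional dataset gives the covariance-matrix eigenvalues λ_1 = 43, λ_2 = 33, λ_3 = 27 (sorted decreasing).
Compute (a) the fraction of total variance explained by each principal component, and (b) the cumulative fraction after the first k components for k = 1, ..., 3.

Step 1 — total variance = trace(Sigma) = Σ λ_i = 43 + 33 + 27 = 103.

Step 2 — fraction explained by component i = λ_i / Σ λ:
  PC1: 43/103 = 0.4175
  PC2: 33/103 = 0.3204
  PC3: 27/103 = 0.2621

Step 3 — cumulative fraction after k components = (λ_1 + ... + λ_k) / Σ λ:
  k = 1: 43/103 = 0.4175
  k = 2: (43 + 33)/103 = 76/103 = 0.7379
  k = 3: (43 + 33 + 27)/103 = 103/103 = 1

Summary (fraction, with percent):

explained: PC1 0.4175 (41.75%), PC2 0.3204 (32.04%), PC3 0.2621 (26.21%);  cumulative: 0.4175, 0.7379, 1


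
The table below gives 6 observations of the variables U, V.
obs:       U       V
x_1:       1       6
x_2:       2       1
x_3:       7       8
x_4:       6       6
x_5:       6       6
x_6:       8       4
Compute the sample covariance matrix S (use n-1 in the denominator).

Step 1 — column means:
  mean(U) = (1 + 2 + 7 + 6 + 6 + 8) / 6 = 30/6 = 5
  mean(V) = (6 + 1 + 8 + 6 + 6 + 4) / 6 = 31/6 = 5.1667

Step 2 — sample covariance S[i,j] = (1/(n-1)) · Σ_k (x_{k,i} - mean_i) · (x_{k,j} - mean_j), with n-1 = 5.
  S[U,U] = ((-4)·(-4) + (-3)·(-3) + (2)·(2) + (1)·(1) + (1)·(1) + (3)·(3)) / 5 = 40/5 = 8
  S[U,V] = ((-4)·(0.8333) + (-3)·(-4.1667) + (2)·(2.8333) + (1)·(0.8333) + (1)·(0.8333) + (3)·(-1.1667)) / 5 = 13/5 = 2.6
  S[V,V] = ((0.8333)·(0.8333) + (-4.1667)·(-4.1667) + (2.8333)·(2.8333) + (0.8333)·(0.8333) + (0.8333)·(0.8333) + (-1.1667)·(-1.1667)) / 5 = 28.8333/5 = 5.7667

S is symmetric (S[j,i] = S[i,j]). Assembling:

S = [[8, 2.6],
 [2.6, 5.7667]]


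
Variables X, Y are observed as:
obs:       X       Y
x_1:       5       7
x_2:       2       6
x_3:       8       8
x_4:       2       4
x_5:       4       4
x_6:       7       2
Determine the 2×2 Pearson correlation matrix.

Step 1 — column means:
  mean(X) = (5 + 2 + 8 + 2 + 4 + 7) / 6 = 28/6 = 4.6667
  mean(Y) = (7 + 6 + 8 + 4 + 4 + 2) / 6 = 31/6 = 5.1667

Step 2 — sample variances and covariances s[i,j] = (1/(n-1)) · Σ_k (x_{k,i} - mean_i) · (x_{k,j} - mean_j), with n-1 = 5:
  s[X,X] = ((0.3333)·(0.3333) + (-2.6667)·(-2.6667) + (3.3333)·(3.3333) + (-2.6667)·(-2.6667) + (-0.6667)·(-0.6667) + (2.3333)·(2.3333)) / 5 = 31.3333/5 = 6.2667
  s[X,Y] = ((0.3333)·(1.8333) + (-2.6667)·(0.8333) + (3.3333)·(2.8333) + (-2.6667)·(-1.1667) + (-0.6667)·(-1.1667) + (2.3333)·(-3.1667)) / 5 = 4.3333/5 = 0.8667
  s[Y,Y] = ((1.8333)·(1.8333) + (0.8333)·(0.8333) + (2.8333)·(2.8333) + (-1.1667)·(-1.1667) + (-1.1667)·(-1.1667) + (-3.1667)·(-3.1667)) / 5 = 24.8333/5 = 4.9667
  Sample standard deviations s_i = √(s[i,i]):
  s(X) = √(6.2667) = 2.5033
  s(Y) = √(4.9667) = 2.2286

Step 3 — r_{ij} = s_{ij} / (s_i · s_j):
  r[X,X] = 1 (diagonal).
  r[X,Y] = 0.8667 / (2.5033 · 2.2286) = 0.8667 / 5.5789 = 0.1553
  r[Y,Y] = 1 (diagonal).

R is symmetric with unit diagonal. Assembling:

R = [[1, 0.1553],
 [0.1553, 1]]


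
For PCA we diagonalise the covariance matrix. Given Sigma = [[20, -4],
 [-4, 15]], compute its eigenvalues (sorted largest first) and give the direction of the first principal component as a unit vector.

Step 1 — characteristic polynomial of 2×2 Sigma:
  det(Sigma - λI) = λ² - trace · λ + det = 0.
  trace = 20 + 15 = 35, det = 20·15 - (-4)² = 284.
Step 2 — discriminant:
  Δ = trace² - 4·det = 1225 - 1136 = 89.
Step 3 — eigenvalues:
  λ = (trace ± √Δ)/2 = (35 ± 9.434)/2,
  λ_1 = 22.217,  λ_2 = 12.783.

Step 4 — unit eigenvector for λ_1: solve (Sigma - λ_1 I)v = 0. First row:
  (20 - 22.217)·v_x + (-4)·v_y = 0, i.e. (-2.217)·v_x + (-4)·v_y = 0,
  so v ∝ (b, λ_1 - a) = (-4, 2.217); multiply by -1 so the first entry is positive: u = (4, -2.217).
  ||u|| = √((4)² + (-2.217)²) = √(20.915) ≈ 4.5733,
  v_1 = u/||u|| ≈ (0.8746, -0.4848) (||v_1|| = 1).

λ_1 = 22.217,  λ_2 = 12.783;  v_1 ≈ (0.8746, -0.4848)


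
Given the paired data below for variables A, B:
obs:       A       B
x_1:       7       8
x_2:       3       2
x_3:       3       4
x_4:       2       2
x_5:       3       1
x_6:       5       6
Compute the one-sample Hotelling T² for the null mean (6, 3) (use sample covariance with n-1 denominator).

Step 1 — sample mean vector:
  mean(A) = (7 + 3 + 3 + 2 + 3 + 5) / 6 = 23/6 = 3.8333
  mean(B) = (8 + 2 + 4 + 2 + 1 + 6) / 6 = 23/6 = 3.8333
  x̄ = (3.8333, 3.8333),  deviation x̄ - mu_0 = (3.8333, 3.8333) - (6, 3) = (-2.1667, 0.8333).

Step 2 — sample covariance matrix, S[i,j] = (1/(n-1)) · Σ_k (x_{k,i} - mean_i) · (x_{k,j} - mean_j), divisor n-1 = 5:
  S[A,A] = ((3.1667)·(3.1667) + (-0.8333)·(-0.8333) + (-0.8333)·(-0.8333) + (-1.8333)·(-1.8333) + (-0.8333)·(-0.8333) + (1.1667)·(1.1667)) / 5 = 16.8333/5 = 3.3667
  S[A,B] = ((3.1667)·(4.1667) + (-0.8333)·(-1.8333) + (-0.8333)·(0.1667) + (-1.8333)·(-1.8333) + (-0.8333)·(-2.8333) + (1.1667)·(2.1667)) / 5 = 22.8333/5 = 4.5667
  S[B,B] = ((4.1667)·(4.1667) + (-1.8333)·(-1.8333) + (0.1667)·(0.1667) + (-1.8333)·(-1.8333) + (-2.8333)·(-2.8333) + (2.1667)·(2.1667)) / 5 = 36.8333/5 = 7.3667
  S = [[3.3667, 4.5667],
 [4.5667, 7.3667]].

Step 3 — invert S. det(S) = 3.3667·7.3667 - (4.5667)² = 3.9467.
  S^{-1} = (1/det) · [[d, -b], [-b, a]] = [[1.8666, -1.1571],
 [-1.1571, 0.853]].

Step 4 — quadratic form (x̄ - mu_0)^T · S^{-1} · (x̄ - mu_0):
  S^{-1} · (x̄ - mu_0) = (-5.0084, 3.2179),
  (x̄ - mu_0)^T · [...] = (-2.1667)·(-5.0084) + (0.8333)·(3.2179) = 13.5332.

Step 5 — scale by n: T² = 6 · 13.5332 = 81.1993.

T² ≈ 81.1993


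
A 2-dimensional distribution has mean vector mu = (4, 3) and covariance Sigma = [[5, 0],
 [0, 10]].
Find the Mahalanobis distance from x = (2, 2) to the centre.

Step 1 — centre the observation: (x - mu) = (-2, -1).

Step 2 — invert Sigma. det(Sigma) = 5·10 - (0)² = 50.
  Sigma^{-1} = (1/det) · [[d, -b], [-b, a]] = [[0.2, 0],
 [0, 0.1]].

Step 3 — form the quadratic (x - mu)^T · Sigma^{-1} · (x - mu):
  Sigma^{-1} · (x - mu) = (-0.4, -0.1).
  (x - mu)^T · [Sigma^{-1} · (x - mu)] = (-2)·(-0.4) + (-1)·(-0.1) = 0.9.

Step 4 — take square root: d = √(0.9) ≈ 0.9487.

d(x, mu) = √(0.9) ≈ 0.9487


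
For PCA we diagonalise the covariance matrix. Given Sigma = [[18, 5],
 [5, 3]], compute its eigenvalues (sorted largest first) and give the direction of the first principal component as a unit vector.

Step 1 — characteristic polynomial of 2×2 Sigma:
  det(Sigma - λI) = λ² - trace · λ + det = 0.
  trace = 18 + 3 = 21, det = 18·3 - (5)² = 29.
Step 2 — discriminant:
  Δ = trace² - 4·det = 441 - 116 = 325.
Step 3 — eigenvalues:
  λ = (trace ± √Δ)/2 = (21 ± 18.0278)/2,
  λ_1 = 19.5139,  λ_2 = 1.4861.

Step 4 — unit eigenvector for λ_1: solve (Sigma - λ_1 I)v = 0. First row:
  (18 - 19.5139)·v_x + (5)·v_y = 0, i.e. (-1.5139)·v_x + (5)·v_y = 0,
  so v ∝ (b, λ_1 - a) = (5, 1.5139) = u.
  ||u|| = √((5)² + (1.5139)²) = √(27.2918) ≈ 5.2242,
  v_1 = u/||u|| ≈ (0.9571, 0.2898) (||v_1|| = 1).

λ_1 = 19.5139,  λ_2 = 1.4861;  v_1 ≈ (0.9571, 0.2898)


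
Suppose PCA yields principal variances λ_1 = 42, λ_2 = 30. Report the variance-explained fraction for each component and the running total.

Step 1 — total variance = trace(Sigma) = Σ λ_i = 42 + 30 = 72.

Step 2 — fraction explained by component i = λ_i / Σ λ:
  PC1: 42/72 = 0.5833
  PC2: 30/72 = 0.4167

Step 3 — cumulative fraction after k components = (λ_1 + ... + λ_k) / Σ λ:
  k = 1: 42/72 = 0.5833
  k = 2: (42 + 30)/72 = 72/72 = 1

Summary (fraction, with percent):

explained: PC1 0.5833 (58.33%), PC2 0.4167 (41.67%);  cumulative: 0.5833, 1


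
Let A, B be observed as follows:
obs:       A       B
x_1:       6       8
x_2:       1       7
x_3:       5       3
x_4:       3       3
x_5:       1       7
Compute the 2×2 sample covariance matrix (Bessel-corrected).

Step 1 — column means:
  mean(A) = (6 + 1 + 5 + 3 + 1) / 5 = 16/5 = 3.2
  mean(B) = (8 + 7 + 3 + 3 + 7) / 5 = 28/5 = 5.6

Step 2 — sample covariance S[i,j] = (1/(n-1)) · Σ_k (x_{k,i} - mean_i) · (x_{k,j} - mean_j), with n-1 = 4.
  S[A,A] = ((2.8)·(2.8) + (-2.2)·(-2.2) + (1.8)·(1.8) + (-0.2)·(-0.2) + (-2.2)·(-2.2)) / 4 = 20.8/4 = 5.2
  S[A,B] = ((2.8)·(2.4) + (-2.2)·(1.4) + (1.8)·(-2.6) + (-0.2)·(-2.6) + (-2.2)·(1.4)) / 4 = -3.6/4 = -0.9
  S[B,B] = ((2.4)·(2.4) + (1.4)·(1.4) + (-2.6)·(-2.6) + (-2.6)·(-2.6) + (1.4)·(1.4)) / 4 = 23.2/4 = 5.8

S is symmetric (S[j,i] = S[i,j]). Assembling:

S = [[5.2, -0.9],
 [-0.9, 5.8]]


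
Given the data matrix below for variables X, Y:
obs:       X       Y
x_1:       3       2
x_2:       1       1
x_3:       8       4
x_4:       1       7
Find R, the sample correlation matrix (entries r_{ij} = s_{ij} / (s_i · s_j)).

Step 1 — column means:
  mean(X) = (3 + 1 + 8 + 1) / 4 = 13/4 = 3.25
  mean(Y) = (2 + 1 + 4 + 7) / 4 = 14/4 = 3.5

Step 2 — sample variances and covariances s[i,j] = (1/(n-1)) · Σ_k (x_{k,i} - mean_i) · (x_{k,j} - mean_j), with n-1 = 3:
  s[X,X] = ((-0.25)·(-0.25) + (-2.25)·(-2.25) + (4.75)·(4.75) + (-2.25)·(-2.25)) / 3 = 32.75/3 = 10.9167
  s[X,Y] = ((-0.25)·(-1.5) + (-2.25)·(-2.5) + (4.75)·(0.5) + (-2.25)·(3.5)) / 3 = 0.5/3 = 0.1667
  s[Y,Y] = ((-1.5)·(-1.5) + (-2.5)·(-2.5) + (0.5)·(0.5) + (3.5)·(3.5)) / 3 = 21/3 = 7
  Sample standard deviations s_i = √(s[i,i]):
  s(X) = √(10.9167) = 3.304
  s(Y) = √(7) = 2.6458

Step 3 — r_{ij} = s_{ij} / (s_i · s_j):
  r[X,X] = 1 (diagonal).
  r[X,Y] = 0.1667 / (3.304 · 2.6458) = 0.1667 / 8.7417 = 0.0191
  r[Y,Y] = 1 (diagonal).

R is symmetric with unit diagonal. Assembling:

R = [[1, 0.0191],
 [0.0191, 1]]


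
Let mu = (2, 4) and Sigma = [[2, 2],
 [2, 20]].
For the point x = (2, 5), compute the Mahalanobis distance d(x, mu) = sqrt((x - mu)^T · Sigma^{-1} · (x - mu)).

Step 1 — centre the observation: (x - mu) = (0, 1).

Step 2 — invert Sigma. det(Sigma) = 2·20 - (2)² = 36.
  Sigma^{-1} = (1/det) · [[d, -b], [-b, a]] = [[0.5556, -0.0556],
 [-0.0556, 0.0556]].

Step 3 — form the quadratic (x - mu)^T · Sigma^{-1} · (x - mu):
  Sigma^{-1} · (x - mu) = (-0.0556, 0.0556).
  (x - mu)^T · [Sigma^{-1} · (x - mu)] = (0)·(-0.0556) + (1)·(0.0556) = 0.0556.

Step 4 — take square root: d = √(0.0556) ≈ 0.2357.

d(x, mu) = √(0.0556) ≈ 0.2357


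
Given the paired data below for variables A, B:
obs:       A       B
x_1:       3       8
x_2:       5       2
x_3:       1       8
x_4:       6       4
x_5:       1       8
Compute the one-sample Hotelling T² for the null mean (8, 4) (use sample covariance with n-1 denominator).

Step 1 — sample mean vector:
  mean(A) = (3 + 5 + 1 + 6 + 1) / 5 = 16/5 = 3.2
  mean(B) = (8 + 2 + 8 + 4 + 8) / 5 = 30/5 = 6
  x̄ = (3.2, 6),  deviation x̄ - mu_0 = (3.2, 6) - (8, 4) = (-4.8, 2).

Step 2 — sample covariance matrix, S[i,j] = (1/(n-1)) · Σ_k (x_{k,i} - mean_i) · (x_{k,j} - mean_j), divisor n-1 = 4:
  S[A,A] = ((-0.2)·(-0.2) + (1.8)·(1.8) + (-2.2)·(-2.2) + (2.8)·(2.8) + (-2.2)·(-2.2)) / 4 = 20.8/4 = 5.2
  S[A,B] = ((-0.2)·(2) + (1.8)·(-4) + (-2.2)·(2) + (2.8)·(-2) + (-2.2)·(2)) / 4 = -22/4 = -5.5
  S[B,B] = ((2)·(2) + (-4)·(-4) + (2)·(2) + (-2)·(-2) + (2)·(2)) / 4 = 32/4 = 8
  S = [[5.2, -5.5],
 [-5.5, 8]].

Step 3 — invert S. det(S) = 5.2·8 - (-5.5)² = 11.35.
  S^{-1} = (1/det) · [[d, -b], [-b, a]] = [[0.7048, 0.4846],
 [0.4846, 0.4581]].

Step 4 — quadratic form (x̄ - mu_0)^T · S^{-1} · (x̄ - mu_0):
  S^{-1} · (x̄ - mu_0) = (-2.4141, -1.4097),
  (x̄ - mu_0)^T · [...] = (-4.8)·(-2.4141) + (2)·(-1.4097) = 8.7683.

Step 5 — scale by n: T² = 5 · 8.7683 = 43.8414.

T² ≈ 43.8414


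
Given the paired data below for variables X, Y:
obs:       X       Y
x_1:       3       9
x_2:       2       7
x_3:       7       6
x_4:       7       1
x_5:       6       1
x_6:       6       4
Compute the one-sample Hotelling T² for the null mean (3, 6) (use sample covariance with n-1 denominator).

Step 1 — sample mean vector:
  mean(X) = (3 + 2 + 7 + 7 + 6 + 6) / 6 = 31/6 = 5.1667
  mean(Y) = (9 + 7 + 6 + 1 + 1 + 4) / 6 = 28/6 = 4.6667
  x̄ = (5.1667, 4.6667),  deviation x̄ - mu_0 = (5.1667, 4.6667) - (3, 6) = (2.1667, -1.3333).

Step 2 — sample covariance matrix, S[i,j] = (1/(n-1)) · Σ_k (x_{k,i} - mean_i) · (x_{k,j} - mean_j), divisor n-1 = 5:
  S[X,X] = ((-2.1667)·(-2.1667) + (-3.1667)·(-3.1667) + (1.8333)·(1.8333) + (1.8333)·(1.8333) + (0.8333)·(0.8333) + (0.8333)·(0.8333)) / 5 = 22.8333/5 = 4.5667
  S[X,Y] = ((-2.1667)·(4.3333) + (-3.1667)·(2.3333) + (1.8333)·(1.3333) + (1.8333)·(-3.6667) + (0.8333)·(-3.6667) + (0.8333)·(-0.6667)) / 5 = -24.6667/5 = -4.9333
  S[Y,Y] = ((4.3333)·(4.3333) + (2.3333)·(2.3333) + (1.3333)·(1.3333) + (-3.6667)·(-3.6667) + (-3.6667)·(-3.6667) + (-0.6667)·(-0.6667)) / 5 = 53.3333/5 = 10.6667
  S = [[4.5667, -4.9333],
 [-4.9333, 10.6667]].

Step 3 — invert S. det(S) = 4.5667·10.6667 - (-4.9333)² = 24.3733.
  S^{-1} = (1/det) · [[d, -b], [-b, a]] = [[0.4376, 0.2024],
 [0.2024, 0.1874]].

Step 4 — quadratic form (x̄ - mu_0)^T · S^{-1} · (x̄ - mu_0):
  S^{-1} · (x̄ - mu_0) = (0.6783, 0.1887),
  (x̄ - mu_0)^T · [...] = (2.1667)·(0.6783) + (-1.3333)·(0.1887) = 1.2181.

Step 5 — scale by n: T² = 6 · 1.2181 = 7.3085.

T² ≈ 7.3085


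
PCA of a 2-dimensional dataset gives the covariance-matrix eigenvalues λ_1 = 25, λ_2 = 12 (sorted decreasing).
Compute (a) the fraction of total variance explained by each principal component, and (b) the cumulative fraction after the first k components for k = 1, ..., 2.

Step 1 — total variance = trace(Sigma) = Σ λ_i = 25 + 12 = 37.

Step 2 — fraction explained by component i = λ_i / Σ λ:
  PC1: 25/37 = 0.6757
  PC2: 12/37 = 0.3243

Step 3 — cumulative fraction after k components = (λ_1 + ... + λ_k) / Σ λ:
  k = 1: 25/37 = 0.6757
  k = 2: (25 + 12)/37 = 37/37 = 1

Summary (fraction, with percent):

explained: PC1 0.6757 (67.57%), PC2 0.3243 (32.43%);  cumulative: 0.6757, 1


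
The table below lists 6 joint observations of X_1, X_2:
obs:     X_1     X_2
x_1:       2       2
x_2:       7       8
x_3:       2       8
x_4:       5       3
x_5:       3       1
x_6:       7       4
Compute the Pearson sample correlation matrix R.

Step 1 — column means:
  mean(X_1) = (2 + 7 + 2 + 5 + 3 + 7) / 6 = 26/6 = 4.3333
  mean(X_2) = (2 + 8 + 8 + 3 + 1 + 4) / 6 = 26/6 = 4.3333

Step 2 — sample variances and covariances s[i,j] = (1/(n-1)) · Σ_k (x_{k,i} - mean_i) · (x_{k,j} - mean_j), with n-1 = 5:
  s[X_1,X_1] = ((-2.3333)·(-2.3333) + (2.6667)·(2.6667) + (-2.3333)·(-2.3333) + (0.6667)·(0.6667) + (-1.3333)·(-1.3333) + (2.6667)·(2.6667)) / 5 = 27.3333/5 = 5.4667
  s[X_1,X_2] = ((-2.3333)·(-2.3333) + (2.6667)·(3.6667) + (-2.3333)·(3.6667) + (0.6667)·(-1.3333) + (-1.3333)·(-3.3333) + (2.6667)·(-0.3333)) / 5 = 9.3333/5 = 1.8667
  s[X_2,X_2] = ((-2.3333)·(-2.3333) + (3.6667)·(3.6667) + (3.6667)·(3.6667) + (-1.3333)·(-1.3333) + (-3.3333)·(-3.3333) + (-0.3333)·(-0.3333)) / 5 = 45.3333/5 = 9.0667
  Sample standard deviations s_i = √(s[i,i]):
  s(X_1) = √(5.4667) = 2.3381
  s(X_2) = √(9.0667) = 3.0111

Step 3 — r_{ij} = s_{ij} / (s_i · s_j):
  r[X_1,X_1] = 1 (diagonal).
  r[X_1,X_2] = 1.8667 / (2.3381 · 3.0111) = 1.8667 / 7.0402 = 0.2651
  r[X_2,X_2] = 1 (diagonal).

R is symmetric with unit diagonal. Assembling:

R = [[1, 0.2651],
 [0.2651, 1]]


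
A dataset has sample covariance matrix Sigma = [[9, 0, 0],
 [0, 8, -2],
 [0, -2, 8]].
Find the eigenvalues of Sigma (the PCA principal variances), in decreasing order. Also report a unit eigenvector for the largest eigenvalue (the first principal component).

Step 1 — characteristic polynomial p(λ) = det(λI - Sigma) = λ³ - tr·λ² + c_1·λ - det, where tr = trace, c_1 = sum of the principal 2×2 minors, det = det(Sigma):
  tr = 9 + 8 + 8 = 25,
  c_1 = (9·8 - (0)²) + (9·8 - (0)²) + (8·8 - (-2)²) = 72 + 72 + 60 = 204,
  det = 9·(8·8 - (-2)²) - (0)·((0)·8 - (-2)·(0)) + (0)·((0)·(-2) - 8·(0)) = 9·(60) - (0)·(0) + (0)·(0) = 540.
  So p(λ) = λ³ - 25λ² + 204λ - 540.
Step 2 — look for an integer root (rational root theorem: any rational root is an integer divisor of 540). Testing λ = 6:
  p(6) = 216 - 900 + 1224 - 540 = 0  ✓
  Dividing out (λ - 6): p(λ) = (λ - 6)(λ² - 19λ + 90).
Step 3 — remaining eigenvalues from the quadratic λ² - 19λ + 90 = 0:
  Δ = 19² - 4·90 = 361 - 360 = 1,  λ = (19 ± √1)/2 = (19 ± 1)/2 = 10 or 9.
  Sorted: λ_1 = 10,  λ_2 = 9,  λ_3 = 6  (check: sum = 25 = tr ✓).

Step 4 — unit eigenvector for λ_1 = 10: v spans the null space of (Sigma - λ_1 I), whose rows are
  r_1 = (-1, 0, 0),  r_2 = (0, -2, -2),  r_3 = (0, -2, -2).
  v is orthogonal to every row, so take v ∝ r_1 × r_2 = ((0)·(-2) - (0)·(-2), (0)·(0) - (-1)·(-2), (-1)·(-2) - (0)·(0)) = (0, -2, 2).
  Rescale (divide by 2; multiply by -1 so the first nonzero entry is positive): u = (0, 1, -1).
  ||u|| = √((0)² + (1)² + (-1)²) = √(2) ≈ 1.4142,  v_1 = u/||u|| ≈ (0, 0.7071, -0.7071) (||v_1|| = 1).

λ_1 = 10,  λ_2 = 9,  λ_3 = 6;  v_1 ≈ (0, 0.7071, -0.7071)


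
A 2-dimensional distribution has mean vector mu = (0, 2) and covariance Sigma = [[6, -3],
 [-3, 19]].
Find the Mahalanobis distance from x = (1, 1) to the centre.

Step 1 — centre the observation: (x - mu) = (1, -1).

Step 2 — invert Sigma. det(Sigma) = 6·19 - (-3)² = 105.
  Sigma^{-1} = (1/det) · [[d, -b], [-b, a]] = [[0.181, 0.0286],
 [0.0286, 0.0571]].

Step 3 — form the quadratic (x - mu)^T · Sigma^{-1} · (x - mu):
  Sigma^{-1} · (x - mu) = (0.1524, -0.0286).
  (x - mu)^T · [Sigma^{-1} · (x - mu)] = (1)·(0.1524) + (-1)·(-0.0286) = 0.181.

Step 4 — take square root: d = √(0.181) ≈ 0.4254.

d(x, mu) = √(0.181) ≈ 0.4254


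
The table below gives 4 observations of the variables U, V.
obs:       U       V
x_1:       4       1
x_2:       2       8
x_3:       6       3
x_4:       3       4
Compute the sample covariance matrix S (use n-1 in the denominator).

Step 1 — column means:
  mean(U) = (4 + 2 + 6 + 3) / 4 = 15/4 = 3.75
  mean(V) = (1 + 8 + 3 + 4) / 4 = 16/4 = 4

Step 2 — sample covariance S[i,j] = (1/(n-1)) · Σ_k (x_{k,i} - mean_i) · (x_{k,j} - mean_j), with n-1 = 3.
  S[U,U] = ((0.25)·(0.25) + (-1.75)·(-1.75) + (2.25)·(2.25) + (-0.75)·(-0.75)) / 3 = 8.75/3 = 2.9167
  S[U,V] = ((0.25)·(-3) + (-1.75)·(4) + (2.25)·(-1) + (-0.75)·(0)) / 3 = -10/3 = -3.3333
  S[V,V] = ((-3)·(-3) + (4)·(4) + (-1)·(-1) + (0)·(0)) / 3 = 26/3 = 8.6667

S is symmetric (S[j,i] = S[i,j]). Assembling:

S = [[2.9167, -3.3333],
 [-3.3333, 8.6667]]


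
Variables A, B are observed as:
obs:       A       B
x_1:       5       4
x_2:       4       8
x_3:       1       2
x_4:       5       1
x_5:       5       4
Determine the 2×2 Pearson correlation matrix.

Step 1 — column means:
  mean(A) = (5 + 4 + 1 + 5 + 5) / 5 = 20/5 = 4
  mean(B) = (4 + 8 + 2 + 1 + 4) / 5 = 19/5 = 3.8

Step 2 — sample variances and covariances s[i,j] = (1/(n-1)) · Σ_k (x_{k,i} - mean_i) · (x_{k,j} - mean_j), with n-1 = 4:
  s[A,A] = ((1)·(1) + (0)·(0) + (-3)·(-3) + (1)·(1) + (1)·(1)) / 4 = 12/4 = 3
  s[A,B] = ((1)·(0.2) + (0)·(4.2) + (-3)·(-1.8) + (1)·(-2.8) + (1)·(0.2)) / 4 = 3/4 = 0.75
  s[B,B] = ((0.2)·(0.2) + (4.2)·(4.2) + (-1.8)·(-1.8) + (-2.8)·(-2.8) + (0.2)·(0.2)) / 4 = 28.8/4 = 7.2
  Sample standard deviations s_i = √(s[i,i]):
  s(A) = √(3) = 1.7321
  s(B) = √(7.2) = 2.6833

Step 3 — r_{ij} = s_{ij} / (s_i · s_j):
  r[A,A] = 1 (diagonal).
  r[A,B] = 0.75 / (1.7321 · 2.6833) = 0.75 / 4.6476 = 0.1614
  r[B,B] = 1 (diagonal).

R is symmetric with unit diagonal. Assembling:

R = [[1, 0.1614],
 [0.1614, 1]]


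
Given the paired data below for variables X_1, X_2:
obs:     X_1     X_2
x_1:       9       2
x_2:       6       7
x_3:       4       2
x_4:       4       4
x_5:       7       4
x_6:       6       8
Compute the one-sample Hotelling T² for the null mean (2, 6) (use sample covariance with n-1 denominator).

Step 1 — sample mean vector:
  mean(X_1) = (9 + 6 + 4 + 4 + 7 + 6) / 6 = 36/6 = 6
  mean(X_2) = (2 + 7 + 2 + 4 + 4 + 8) / 6 = 27/6 = 4.5
  x̄ = (6, 4.5),  deviation x̄ - mu_0 = (6, 4.5) - (2, 6) = (4, -1.5).

Step 2 — sample covariance matrix, S[i,j] = (1/(n-1)) · Σ_k (x_{k,i} - mean_i) · (x_{k,j} - mean_j), divisor n-1 = 5:
  S[X_1,X_1] = ((3)·(3) + (0)·(0) + (-2)·(-2) + (-2)·(-2) + (1)·(1) + (0)·(0)) / 5 = 18/5 = 3.6
  S[X_1,X_2] = ((3)·(-2.5) + (0)·(2.5) + (-2)·(-2.5) + (-2)·(-0.5) + (1)·(-0.5) + (0)·(3.5)) / 5 = -2/5 = -0.4
  S[X_2,X_2] = ((-2.5)·(-2.5) + (2.5)·(2.5) + (-2.5)·(-2.5) + (-0.5)·(-0.5) + (-0.5)·(-0.5) + (3.5)·(3.5)) / 5 = 31.5/5 = 6.3
  S = [[3.6, -0.4],
 [-0.4, 6.3]].

Step 3 — invert S. det(S) = 3.6·6.3 - (-0.4)² = 22.52.
  S^{-1} = (1/det) · [[d, -b], [-b, a]] = [[0.2798, 0.0178],
 [0.0178, 0.1599]].

Step 4 — quadratic form (x̄ - mu_0)^T · S^{-1} · (x̄ - mu_0):
  S^{-1} · (x̄ - mu_0) = (1.0924, -0.1687),
  (x̄ - mu_0)^T · [...] = (4)·(1.0924) + (-1.5)·(-0.1687) = 4.6226.

Step 5 — scale by n: T² = 6 · 4.6226 = 27.7353.

T² ≈ 27.7353


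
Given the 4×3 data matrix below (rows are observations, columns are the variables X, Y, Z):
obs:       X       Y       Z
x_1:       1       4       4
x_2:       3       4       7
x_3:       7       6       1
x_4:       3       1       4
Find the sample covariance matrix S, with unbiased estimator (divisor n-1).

Step 1 — column means:
  mean(X) = (1 + 3 + 7 + 3) / 4 = 14/4 = 3.5
  mean(Y) = (4 + 4 + 6 + 1) / 4 = 15/4 = 3.75
  mean(Z) = (4 + 7 + 1 + 4) / 4 = 16/4 = 4

Step 2 — sample covariance S[i,j] = (1/(n-1)) · Σ_k (x_{k,i} - mean_i) · (x_{k,j} - mean_j), with n-1 = 3.
  S[X,X] = ((-2.5)·(-2.5) + (-0.5)·(-0.5) + (3.5)·(3.5) + (-0.5)·(-0.5)) / 3 = 19/3 = 6.3333
  S[X,Y] = ((-2.5)·(0.25) + (-0.5)·(0.25) + (3.5)·(2.25) + (-0.5)·(-2.75)) / 3 = 8.5/3 = 2.8333
  S[X,Z] = ((-2.5)·(0) + (-0.5)·(3) + (3.5)·(-3) + (-0.5)·(0)) / 3 = -12/3 = -4
  S[Y,Y] = ((0.25)·(0.25) + (0.25)·(0.25) + (2.25)·(2.25) + (-2.75)·(-2.75)) / 3 = 12.75/3 = 4.25
  S[Y,Z] = ((0.25)·(0) + (0.25)·(3) + (2.25)·(-3) + (-2.75)·(0)) / 3 = -6/3 = -2
  S[Z,Z] = ((0)·(0) + (3)·(3) + (-3)·(-3) + (0)·(0)) / 3 = 18/3 = 6

S is symmetric (S[j,i] = S[i,j]). Assembling:

S = [[6.3333, 2.8333, -4],
 [2.8333, 4.25, -2],
 [-4, -2, 6]]


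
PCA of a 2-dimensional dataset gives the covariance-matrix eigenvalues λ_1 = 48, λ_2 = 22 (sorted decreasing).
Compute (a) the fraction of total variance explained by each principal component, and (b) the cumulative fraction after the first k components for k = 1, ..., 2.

Step 1 — total variance = trace(Sigma) = Σ λ_i = 48 + 22 = 70.

Step 2 — fraction explained by component i = λ_i / Σ λ:
  PC1: 48/70 = 0.6857
  PC2: 22/70 = 0.3143

Step 3 — cumulative fraction after k components = (λ_1 + ... + λ_k) / Σ λ:
  k = 1: 48/70 = 0.6857
  k = 2: (48 + 22)/70 = 70/70 = 1

Summary (fraction, with percent):

explained: PC1 0.6857 (68.57%), PC2 0.3143 (31.43%);  cumulative: 0.6857, 1


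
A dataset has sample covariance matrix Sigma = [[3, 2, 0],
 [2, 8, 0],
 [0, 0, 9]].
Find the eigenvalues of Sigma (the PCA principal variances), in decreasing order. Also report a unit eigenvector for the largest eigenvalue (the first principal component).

Step 1 — characteristic polynomial p(λ) = det(λI - Sigma) = λ³ - tr·λ² + c_1·λ - det, where tr = trace, c_1 = sum of the principal 2×2 minors, det = det(Sigma):
  tr = 3 + 8 + 9 = 20,
  c_1 = (3·8 - (2)²) + (3·9 - (0)²) + (8·9 - (0)²) = 20 + 27 + 72 = 119,
  det = 3·(8·9 - (0)²) - (2)·((2)·9 - (0)·(0)) + (0)·((2)·(0) - 8·(0)) = 3·(72) - (2)·(18) + (0)·(0) = 180.
  So p(λ) = λ³ - 20λ² + 119λ - 180.
Step 2 — look for an integer root (rational root theorem: any rational root is an integer divisor of 180). Testing λ = 9:
  p(9) = 729 - 1620 + 1071 - 180 = 0  ✓
  Dividing out (λ - 9): p(λ) = (λ - 9)(λ² - 11λ + 20).
Step 3 — remaining eigenvalues from the quadratic λ² - 11λ + 20 = 0:
  Δ = 11² - 4·20 = 121 - 80 = 41,  λ = (11 ± √41)/2 = (11 ± 6.4031)/2 ≈ 8.7016 or 2.2984.
  Sorted: λ_1 = 9,  λ_2 = 8.7016,  λ_3 = 2.2984  (check: sum = 20 = tr ✓).

Step 4 — unit eigenvector for λ_1 = 9: v spans the null space of (Sigma - λ_1 I), whose rows are
  r_1 = (-6, 2, 0),  r_2 = (2, -1, 0),  r_3 = (0, 0, 0).
  v is orthogonal to every row, so take v ∝ r_1 × r_2 = ((2)·(0) - (0)·(-1), (0)·(2) - (-6)·(0), (-6)·(-1) - (2)·(2)) = (0, 0, 2).
  Rescale (divide by 2): u = (0, 0, 1).
  ||u|| = √((0)² + (0)² + (1)²) = √(1) = 1,  v_1 = u/||u|| ≈ (0, 0, 1) (||v_1|| = 1).

λ_1 = 9,  λ_2 = 8.7016,  λ_3 = 2.2984;  v_1 ≈ (0, 0, 1)


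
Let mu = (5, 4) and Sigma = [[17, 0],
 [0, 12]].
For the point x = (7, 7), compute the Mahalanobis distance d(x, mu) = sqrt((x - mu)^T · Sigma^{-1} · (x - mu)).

Step 1 — centre the observation: (x - mu) = (2, 3).

Step 2 — invert Sigma. det(Sigma) = 17·12 - (0)² = 204.
  Sigma^{-1} = (1/det) · [[d, -b], [-b, a]] = [[0.0588, 0],
 [0, 0.0833]].

Step 3 — form the quadratic (x - mu)^T · Sigma^{-1} · (x - mu):
  Sigma^{-1} · (x - mu) = (0.1176, 0.25).
  (x - mu)^T · [Sigma^{-1} · (x - mu)] = (2)·(0.1176) + (3)·(0.25) = 0.9853.

Step 4 — take square root: d = √(0.9853) ≈ 0.9926.

d(x, mu) = √(0.9853) ≈ 0.9926


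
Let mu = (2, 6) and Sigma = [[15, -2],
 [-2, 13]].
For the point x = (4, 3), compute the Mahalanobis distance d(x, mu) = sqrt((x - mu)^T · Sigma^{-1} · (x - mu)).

Step 1 — centre the observation: (x - mu) = (2, -3).

Step 2 — invert Sigma. det(Sigma) = 15·13 - (-2)² = 191.
  Sigma^{-1} = (1/det) · [[d, -b], [-b, a]] = [[0.0681, 0.0105],
 [0.0105, 0.0785]].

Step 3 — form the quadratic (x - mu)^T · Sigma^{-1} · (x - mu):
  Sigma^{-1} · (x - mu) = (0.1047, -0.2147).
  (x - mu)^T · [Sigma^{-1} · (x - mu)] = (2)·(0.1047) + (-3)·(-0.2147) = 0.8534.

Step 4 — take square root: d = √(0.8534) ≈ 0.9238.

d(x, mu) = √(0.8534) ≈ 0.9238


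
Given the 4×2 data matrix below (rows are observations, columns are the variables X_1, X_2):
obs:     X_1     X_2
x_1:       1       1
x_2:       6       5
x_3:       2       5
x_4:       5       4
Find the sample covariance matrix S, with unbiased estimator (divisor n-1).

Step 1 — column means:
  mean(X_1) = (1 + 6 + 2 + 5) / 4 = 14/4 = 3.5
  mean(X_2) = (1 + 5 + 5 + 4) / 4 = 15/4 = 3.75

Step 2 — sample covariance S[i,j] = (1/(n-1)) · Σ_k (x_{k,i} - mean_i) · (x_{k,j} - mean_j), with n-1 = 3.
  S[X_1,X_1] = ((-2.5)·(-2.5) + (2.5)·(2.5) + (-1.5)·(-1.5) + (1.5)·(1.5)) / 3 = 17/3 = 5.6667
  S[X_1,X_2] = ((-2.5)·(-2.75) + (2.5)·(1.25) + (-1.5)·(1.25) + (1.5)·(0.25)) / 3 = 8.5/3 = 2.8333
  S[X_2,X_2] = ((-2.75)·(-2.75) + (1.25)·(1.25) + (1.25)·(1.25) + (0.25)·(0.25)) / 3 = 10.75/3 = 3.5833

S is symmetric (S[j,i] = S[i,j]). Assembling:

S = [[5.6667, 2.8333],
 [2.8333, 3.5833]]


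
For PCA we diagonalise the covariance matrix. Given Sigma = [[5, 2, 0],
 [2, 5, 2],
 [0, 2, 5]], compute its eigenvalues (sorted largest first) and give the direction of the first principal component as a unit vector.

Step 1 — characteristic polynomial p(λ) = det(λI - Sigma) = λ³ - tr·λ² + c_1·λ - det, where tr = trace, c_1 = sum of the principal 2×2 minors, det = det(Sigma):
  tr = 5 + 5 + 5 = 15,
  c_1 = (5·5 - (2)²) + (5·5 - (0)²) + (5·5 - (2)²) = 21 + 25 + 21 = 67,
  det = 5·(5·5 - (2)²) - (2)·((2)·5 - (2)·(0)) + (0)·((2)·(2) - 5·(0)) = 5·(21) - (2)·(10) + (0)·(4) = 85.
  So p(λ) = λ³ - 15λ² + 67λ - 85.
Step 2 — look for an integer root (rational root theorem: any rational root is an integer divisor of 85). Testing λ = 5:
  p(5) = 125 - 375 + 335 - 85 = 0  ✓
  Dividing out (λ - 5): p(λ) = (λ - 5)(λ² - 10λ + 17).
Step 3 — remaining eigenvalues from the quadratic λ² - 10λ + 17 = 0:
  Δ = 10² - 4·17 = 100 - 68 = 32,  λ = (10 ± √32)/2 = (10 ± 5.6569)/2 ≈ 7.8284 or 2.1716.
  Sorted: λ_1 = 7.8284,  λ_2 = 5,  λ_3 = 2.1716  (check: sum = 15 = tr ✓).

Step 4 — unit eigenvector for λ_1 ≈ 7.8284: v spans the null space of (Sigma - λ_1 I), whose rows are
  r_1 = (-2.8284, 2, 0),  r_2 = (2, -2.8284, 2),  r_3 = (0, 2, -2.8284).
  v is orthogonal to every row, so take v ∝ r_1 × r_2 = ((2)·(2) - (0)·(-2.8284), (0)·(2) - (-2.8284)·(2), (-2.8284)·(-2.8284) - (2)·(2)) ≈ (4, 5.6569, 4).
  Let u = (4, 5.6569, 4).
  ||u|| = √((4)² + (5.6569)² + (4)²) = √(64) ≈ 8,  v_1 = u/||u|| ≈ (0.5, 0.7071, 0.5) (||v_1|| = 1).

λ_1 = 7.8284,  λ_2 = 5,  λ_3 = 2.1716;  v_1 ≈ (0.5, 0.7071, 0.5)


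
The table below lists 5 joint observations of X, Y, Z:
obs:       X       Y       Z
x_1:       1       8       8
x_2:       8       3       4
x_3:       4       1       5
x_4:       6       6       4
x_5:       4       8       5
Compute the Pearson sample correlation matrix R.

Step 1 — column means:
  mean(X) = (1 + 8 + 4 + 6 + 4) / 5 = 23/5 = 4.6
  mean(Y) = (8 + 3 + 1 + 6 + 8) / 5 = 26/5 = 5.2
  mean(Z) = (8 + 4 + 5 + 4 + 5) / 5 = 26/5 = 5.2

Step 2 — sample variances and covariances s[i,j] = (1/(n-1)) · Σ_k (x_{k,i} - mean_i) · (x_{k,j} - mean_j), with n-1 = 4:
  s[X,X] = ((-3.6)·(-3.6) + (3.4)·(3.4) + (-0.6)·(-0.6) + (1.4)·(1.4) + (-0.6)·(-0.6)) / 4 = 27.2/4 = 6.8
  s[X,Y] = ((-3.6)·(2.8) + (3.4)·(-2.2) + (-0.6)·(-4.2) + (1.4)·(0.8) + (-0.6)·(2.8)) / 4 = -15.6/4 = -3.9
  s[X,Z] = ((-3.6)·(2.8) + (3.4)·(-1.2) + (-0.6)·(-0.2) + (1.4)·(-1.2) + (-0.6)·(-0.2)) / 4 = -15.6/4 = -3.9
  s[Y,Y] = ((2.8)·(2.8) + (-2.2)·(-2.2) + (-4.2)·(-4.2) + (0.8)·(0.8) + (2.8)·(2.8)) / 4 = 38.8/4 = 9.7
  s[Y,Z] = ((2.8)·(2.8) + (-2.2)·(-1.2) + (-4.2)·(-0.2) + (0.8)·(-1.2) + (2.8)·(-0.2)) / 4 = 9.8/4 = 2.45
  s[Z,Z] = ((2.8)·(2.8) + (-1.2)·(-1.2) + (-0.2)·(-0.2) + (-1.2)·(-1.2) + (-0.2)·(-0.2)) / 4 = 10.8/4 = 2.7
  Sample standard deviations s_i = √(s[i,i]):
  s(X) = √(6.8) = 2.6077
  s(Y) = √(9.7) = 3.1145
  s(Z) = √(2.7) = 1.6432

Step 3 — r_{ij} = s_{ij} / (s_i · s_j):
  r[X,X] = 1 (diagonal).
  r[X,Y] = -3.9 / (2.6077 · 3.1145) = -3.9 / 8.1216 = -0.4802
  r[X,Z] = -3.9 / (2.6077 · 1.6432) = -3.9 / 4.2849 = -0.9102
  r[Y,Y] = 1 (diagonal).
  r[Y,Z] = 2.45 / (3.1145 · 1.6432) = 2.45 / 5.1176 = 0.4787
  r[Z,Z] = 1 (diagonal).

R is symmetric with unit diagonal. Assembling:

R = [[1, -0.4802, -0.9102],
 [-0.4802, 1, 0.4787],
 [-0.9102, 0.4787, 1]]


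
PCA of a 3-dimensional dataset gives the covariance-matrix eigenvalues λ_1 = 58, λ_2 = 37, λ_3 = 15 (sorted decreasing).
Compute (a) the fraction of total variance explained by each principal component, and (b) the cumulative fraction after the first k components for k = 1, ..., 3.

Step 1 — total variance = trace(Sigma) = Σ λ_i = 58 + 37 + 15 = 110.

Step 2 — fraction explained by component i = λ_i / Σ λ:
  PC1: 58/110 = 0.5273
  PC2: 37/110 = 0.3364
  PC3: 15/110 = 0.1364

Step 3 — cumulative fraction after k components = (λ_1 + ... + λ_k) / Σ λ:
  k = 1: 58/110 = 0.5273
  k = 2: (58 + 37)/110 = 95/110 = 0.8636
  k = 3: (58 + 37 + 15)/110 = 110/110 = 1

Summary (fraction, with percent):

explained: PC1 0.5273 (52.73%), PC2 0.3364 (33.64%), PC3 0.1364 (13.64%);  cumulative: 0.5273, 0.8636, 1


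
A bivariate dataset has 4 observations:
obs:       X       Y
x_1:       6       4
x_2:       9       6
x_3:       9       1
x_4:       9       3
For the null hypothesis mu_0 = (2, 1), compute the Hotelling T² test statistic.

Step 1 — sample mean vector:
  mean(X) = (6 + 9 + 9 + 9) / 4 = 33/4 = 8.25
  mean(Y) = (4 + 6 + 1 + 3) / 4 = 14/4 = 3.5
  x̄ = (8.25, 3.5),  deviation x̄ - mu_0 = (8.25, 3.5) - (2, 1) = (6.25, 2.5).

Step 2 — sample covariance matrix, S[i,j] = (1/(n-1)) · Σ_k (x_{k,i} - mean_i) · (x_{k,j} - mean_j), divisor n-1 = 3:
  S[X,X] = ((-2.25)·(-2.25) + (0.75)·(0.75) + (0.75)·(0.75) + (0.75)·(0.75)) / 3 = 6.75/3 = 2.25
  S[X,Y] = ((-2.25)·(0.5) + (0.75)·(2.5) + (0.75)·(-2.5) + (0.75)·(-0.5)) / 3 = -1.5/3 = -0.5
  S[Y,Y] = ((0.5)·(0.5) + (2.5)·(2.5) + (-2.5)·(-2.5) + (-0.5)·(-0.5)) / 3 = 13/3 = 4.3333
  S = [[2.25, -0.5],
 [-0.5, 4.3333]].

Step 3 — invert S. det(S) = 2.25·4.3333 - (-0.5)² = 9.5.
  S^{-1} = (1/det) · [[d, -b], [-b, a]] = [[0.4561, 0.0526],
 [0.0526, 0.2368]].

Step 4 — quadratic form (x̄ - mu_0)^T · S^{-1} · (x̄ - mu_0):
  S^{-1} · (x̄ - mu_0) = (2.9825, 0.9211),
  (x̄ - mu_0)^T · [...] = (6.25)·(2.9825) + (2.5)·(0.9211) = 20.943.

Step 5 — scale by n: T² = 4 · 20.943 = 83.7719.

T² ≈ 83.7719


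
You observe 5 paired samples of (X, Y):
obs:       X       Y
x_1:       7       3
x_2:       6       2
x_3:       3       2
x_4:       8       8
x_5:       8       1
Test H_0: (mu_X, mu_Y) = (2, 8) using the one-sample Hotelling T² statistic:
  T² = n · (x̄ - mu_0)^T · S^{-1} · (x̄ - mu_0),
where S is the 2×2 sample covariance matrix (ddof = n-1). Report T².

Step 1 — sample mean vector:
  mean(X) = (7 + 6 + 3 + 8 + 8) / 5 = 32/5 = 6.4
  mean(Y) = (3 + 2 + 2 + 8 + 1) / 5 = 16/5 = 3.2
  x̄ = (6.4, 3.2),  deviation x̄ - mu_0 = (6.4, 3.2) - (2, 8) = (4.4, -4.8).

Step 2 — sample covariance matrix, S[i,j] = (1/(n-1)) · Σ_k (x_{k,i} - mean_i) · (x_{k,j} - mean_j), divisor n-1 = 4:
  S[X,X] = ((0.6)·(0.6) + (-0.4)·(-0.4) + (-3.4)·(-3.4) + (1.6)·(1.6) + (1.6)·(1.6)) / 4 = 17.2/4 = 4.3
  S[X,Y] = ((0.6)·(-0.2) + (-0.4)·(-1.2) + (-3.4)·(-1.2) + (1.6)·(4.8) + (1.6)·(-2.2)) / 4 = 8.6/4 = 2.15
  S[Y,Y] = ((-0.2)·(-0.2) + (-1.2)·(-1.2) + (-1.2)·(-1.2) + (4.8)·(4.8) + (-2.2)·(-2.2)) / 4 = 30.8/4 = 7.7
  S = [[4.3, 2.15],
 [2.15, 7.7]].

Step 3 — invert S. det(S) = 4.3·7.7 - (2.15)² = 28.4875.
  S^{-1} = (1/det) · [[d, -b], [-b, a]] = [[0.2703, -0.0755],
 [-0.0755, 0.1509]].

Step 4 — quadratic form (x̄ - mu_0)^T · S^{-1} · (x̄ - mu_0):
  S^{-1} · (x̄ - mu_0) = (1.5516, -1.0566),
  (x̄ - mu_0)^T · [...] = (4.4)·(1.5516) + (-4.8)·(-1.0566) = 11.8986.

Step 5 — scale by n: T² = 5 · 11.8986 = 59.4928.

T² ≈ 59.4928


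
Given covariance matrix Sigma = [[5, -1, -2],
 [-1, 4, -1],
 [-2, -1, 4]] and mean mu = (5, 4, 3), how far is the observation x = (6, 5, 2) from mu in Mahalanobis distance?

Step 1 — centre the observation: (x - mu) = (1, 1, -1).

Step 2 — invert Sigma (cofactor / det for 3×3, or solve directly):
  Sigma^{-1} = [[0.2941, 0.1176, 0.1765],
 [0.1176, 0.3137, 0.1373],
 [0.1765, 0.1373, 0.3725]].

Step 3 — form the quadratic (x - mu)^T · Sigma^{-1} · (x - mu):
  Sigma^{-1} · (x - mu) = (0.2353, 0.2941, -0.0588).
  (x - mu)^T · [Sigma^{-1} · (x - mu)] = (1)·(0.2353) + (1)·(0.2941) + (-1)·(-0.0588) = 0.5882.

Step 4 — take square root: d = √(0.5882) ≈ 0.767.

d(x, mu) = √(0.5882) ≈ 0.767


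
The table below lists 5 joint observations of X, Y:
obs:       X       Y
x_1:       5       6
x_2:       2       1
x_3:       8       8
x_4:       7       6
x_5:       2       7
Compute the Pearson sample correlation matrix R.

Step 1 — column means:
  mean(X) = (5 + 2 + 8 + 7 + 2) / 5 = 24/5 = 4.8
  mean(Y) = (6 + 1 + 8 + 6 + 7) / 5 = 28/5 = 5.6

Step 2 — sample variances and covariances s[i,j] = (1/(n-1)) · Σ_k (x_{k,i} - mean_i) · (x_{k,j} - mean_j), with n-1 = 4:
  s[X,X] = ((0.2)·(0.2) + (-2.8)·(-2.8) + (3.2)·(3.2) + (2.2)·(2.2) + (-2.8)·(-2.8)) / 4 = 30.8/4 = 7.7
  s[X,Y] = ((0.2)·(0.4) + (-2.8)·(-4.6) + (3.2)·(2.4) + (2.2)·(0.4) + (-2.8)·(1.4)) / 4 = 17.6/4 = 4.4
  s[Y,Y] = ((0.4)·(0.4) + (-4.6)·(-4.6) + (2.4)·(2.4) + (0.4)·(0.4) + (1.4)·(1.4)) / 4 = 29.2/4 = 7.3
  Sample standard deviations s_i = √(s[i,i]):
  s(X) = √(7.7) = 2.7749
  s(Y) = √(7.3) = 2.7019

Step 3 — r_{ij} = s_{ij} / (s_i · s_j):
  r[X,X] = 1 (diagonal).
  r[X,Y] = 4.4 / (2.7749 · 2.7019) = 4.4 / 7.4973 = 0.5869
  r[Y,Y] = 1 (diagonal).

R is symmetric with unit diagonal. Assembling:

R = [[1, 0.5869],
 [0.5869, 1]]
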